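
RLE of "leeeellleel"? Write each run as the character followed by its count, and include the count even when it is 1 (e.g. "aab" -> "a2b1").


String: "leeeellleel"
Scanning for consecutive runs:
  'l' x 1
  'e' x 4
  'l' x 3
  'e' x 2
  'l' x 1
RLE = "l1e4l3e2l1"


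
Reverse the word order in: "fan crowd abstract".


Original: "fan crowd abstract"
Words (1..n): fan | crowd | abstract
Reversed (n..1): abstract | crowd | fan
Result = "abstract crowd fan"


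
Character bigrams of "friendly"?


Word: "friendly" (length 8)
Number of bigrams = 8 - 2 + 1 = 7
  Position 0: "fr"
  Position 1: "ri"
  Position 2: "ie"
  Position 3: "en"
  Position 4: "nd"
  Position 5: "dl"
  Position 6: "ly"
Bigrams = "fr", "ri", "ie", "en", "nd", "dl", "ly"


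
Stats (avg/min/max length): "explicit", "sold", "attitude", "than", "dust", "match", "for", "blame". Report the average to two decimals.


Lengths: "explicit"=8, "sold"=4, "attitude"=8, "than"=4, "dust"=4, "match"=5, "for"=3, "blame"=5
Sum = 41, Count = 8
Average = 41/8 = 5.13
= avg=5.13, min=3, max=8


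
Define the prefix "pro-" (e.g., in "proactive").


Prefix: pro-
Example: proactive (pro- + active)
Meaning = forward / in favor of


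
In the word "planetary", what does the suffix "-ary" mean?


Suffix: -ary
As in: planetary -> planet + -ary
Meaning = relating to


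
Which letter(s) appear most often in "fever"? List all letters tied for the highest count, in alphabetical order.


Word: "fever"
Letter counts:
  'e': 2
  'f': 1
  'r': 1
  'v': 1
Maximum count = 2
Most frequent = 'e' (2 times each)


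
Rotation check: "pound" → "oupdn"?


Word: "pound", Candidate: "oupdn"
Method: check if candidate is substring of word+word
"poundpound" contains "oupdn"? No
Is rotation = No


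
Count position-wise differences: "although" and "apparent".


Comparing character by character (same length = 8):
  Pos 0: 'a' vs 'a' =
  Pos 1: 'l' vs 'p' !=
  Pos 2: 't' vs 'p' !=
  Pos 3: 'h' vs 'a' !=
  Pos 4: 'o' vs 'r' !=
  Pos 5: 'u' vs 'e' !=
  Pos 6: 'g' vs 'n' !=
  Pos 7: 'h' vs 't' !=
Hamming distance = 7


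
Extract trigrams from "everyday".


Word: "everyday" (length 8)
Number of trigrams = 8 - 3 + 1 = 6
  Position 0: "eve"
  Position 1: "ver"
  Position 2: "ery"
  Position 3: "ryd"
  Position 4: "yda"
  Position 5: "day"
Trigrams = "eve", "ver", "ery", "ryd", "yda", "day"


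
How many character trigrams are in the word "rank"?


Word: "rank" (length 4)
Number of 3-grams = length - 3 + 1 = 4 - 3 + 1
= 2


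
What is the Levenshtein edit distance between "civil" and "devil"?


Word 1: "civil" (length 5)
Word 2: "devil" (length 5)
One optimal edit sequence (insert/delete/substitute each cost 1):
  1. substitute 'c' -> 'd'  (+1)
  2. substitute 'i' -> 'e'  (+1)
  3. keep 'v'
  4. keep 'i'
  5. keep 'l'
Total edit operations: 2
Edit distance = 2


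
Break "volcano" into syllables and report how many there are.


Word: "volcano"
Syllable breakdown: vol / ca / no
Counting: 3 parts
= 3 syllables


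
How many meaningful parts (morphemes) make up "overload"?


Word: "overload"
Morphemes: over- | load
Each morpheme carries meaning
= 2 morphemes


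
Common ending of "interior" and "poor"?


Word 1: "interior"
Word 2: "poor"
Comparing from end:
  Pos -1: 'r' == 'r'
  Pos -2: 'o' == 'o'
  Pos -3: 'i' != 'o' (stop)
LCS = "or" (length 2)


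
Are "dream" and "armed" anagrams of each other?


Word 1: "dream" → sorted: ademr
Word 2: "armed" → sorted: ademr
Same letters? ademr == ademr
Anagram = Yes


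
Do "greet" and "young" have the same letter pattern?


Pattern of "greet": [0, 1, 2, 2, 3]
Pattern of "young": [0, 1, 2, 3, 4]
Patterns do not match
Same pattern = No


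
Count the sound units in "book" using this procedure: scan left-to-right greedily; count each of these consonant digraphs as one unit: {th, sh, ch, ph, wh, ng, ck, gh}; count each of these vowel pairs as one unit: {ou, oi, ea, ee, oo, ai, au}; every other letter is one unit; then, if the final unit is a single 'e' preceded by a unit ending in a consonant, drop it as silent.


Word: "book" (4 letters)
Left-to-right scan:
  1. 'b' (letter)
  2. 'oo' (vowel-pair)
  3. 'k' (letter)
Units from scan: 3
Sound units = 3 units


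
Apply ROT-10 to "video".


Word: "video"
Shift: 10
Each letter → (letter + shift) mod 26:
  'v' (21) + 10 = 5 → 'f'
  'i' (8) + 10 = 18 → 's'
  'd' (3) + 10 = 13 → 'n'
  'e' (4) + 10 = 14 → 'o'
  'o' (14) + 10 = 24 → 'y'
Result = "fsnoy"


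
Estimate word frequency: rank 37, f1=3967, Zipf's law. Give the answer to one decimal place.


Zipf's law: f(r) = f(1) / r
f(1) = 3967
f(37) = 3967 / 37
= 107.2 occurrences


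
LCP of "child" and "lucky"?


Word 1: "child"
Word 2: "lucky"
Comparing from start:
  Pos 0: 'c' != 'l' (stop)
LCP = "" (length 0)


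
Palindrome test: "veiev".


Word: "veiev"
Reversed: "veiev"
Forward == Backward? veiev == veiev
Palindrome = Yes


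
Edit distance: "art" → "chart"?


Word 1: "art" (length 3)
Word 2: "chart" (length 5)
One optimal edit sequence (insert/delete/substitute each cost 1):
  1. insert 'c'  (+1)
  2. insert 'h'  (+1)
  3. keep 'a'
  4. keep 'r'
  5. keep 't'
Total edit operations: 2
Edit distance = 2


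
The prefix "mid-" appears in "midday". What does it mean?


Prefix: mid-
As in: midday -> mid- + day
Meaning = middle


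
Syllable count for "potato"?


Word: "potato"
Syllable breakdown: po | ta | to
Counting: 3 parts
= 3 syllables


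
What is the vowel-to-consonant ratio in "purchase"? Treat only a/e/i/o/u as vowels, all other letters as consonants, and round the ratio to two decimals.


Word: "purchase"
Vowels (a,e,i,o,u): 3
Consonants: 5
Ratio = 3/5
= 0.60


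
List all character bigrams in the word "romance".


Word: "romance" (length 7)
Number of bigrams = 7 - 2 + 1 = 6
  Position 0: "ro"
  Position 1: "om"
  Position 2: "ma"
  Position 3: "an"
  Position 4: "nc"
  Position 5: "ce"
Bigrams = "ro", "om", "ma", "an", "nc", "ce"


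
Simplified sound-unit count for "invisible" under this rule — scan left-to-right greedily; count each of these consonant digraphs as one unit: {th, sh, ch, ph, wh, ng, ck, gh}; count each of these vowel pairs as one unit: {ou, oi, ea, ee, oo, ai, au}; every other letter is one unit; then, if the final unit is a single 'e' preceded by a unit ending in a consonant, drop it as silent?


Word: "invisible" (9 letters)
Left-to-right scan:
  (1) 'i' (letter)
  (2) 'n' (letter)
  (3) 'v' (letter)
  (4) 'i' (letter)
  (5) 's' (letter)
  (6) 'i' (letter)
  (7) 'b' (letter)
  (8) 'l' (letter)
  (9) 'e' (letter)
Units from scan: 9
Final unit is 'e' after a consonant -> drop as silent (-1)
Sound units = 8 units


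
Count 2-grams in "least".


Word: "least" (length 5)
Number of 2-grams = length - 2 + 1 = 5 - 2 + 1
= 4


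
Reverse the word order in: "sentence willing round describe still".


Original: "sentence willing round describe still"
Words (1..n): sentence | willing | round | describe | still
Reversed (n..1): still | describe | round | willing | sentence
Result = "still describe round willing sentence"


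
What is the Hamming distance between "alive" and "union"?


Comparing character by character (same length = 5):
  Pos 0: 'a' vs 'u' !=
  Pos 1: 'l' vs 'n' !=
  Pos 2: 'i' vs 'i' =
  Pos 3: 'v' vs 'o' !=
  Pos 4: 'e' vs 'n' !=
Hamming distance = 4


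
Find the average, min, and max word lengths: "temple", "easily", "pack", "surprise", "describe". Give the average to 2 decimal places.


Lengths: "temple"=6, "easily"=6, "pack"=4, "surprise"=8, "describe"=8
Sum = 32, Count = 5
Average = 32/5 = 6.40
= avg=6.40, min=4, max=8


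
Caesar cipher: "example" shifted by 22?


Word: "example"
Shift: 22
Each letter → (letter + shift) mod 26:
  'e' (4) + 22 = 0 → 'a'
  'x' (23) + 22 = 19 → 't'
  'a' (0) + 22 = 22 → 'w'
  'm' (12) + 22 = 8 → 'i'
  'p' (15) + 22 = 11 → 'l'
  'l' (11) + 22 = 7 → 'h'
  'e' (4) + 22 = 0 → 'a'
Result = "atwilha"


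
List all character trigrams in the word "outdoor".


Word: "outdoor" (length 7)
Number of trigrams = 7 - 3 + 1 = 5
  Position 0: "out"
  Position 1: "utd"
  Position 2: "tdo"
  Position 3: "doo"
  Position 4: "oor"
Trigrams = "out", "utd", "tdo", "doo", "oor"


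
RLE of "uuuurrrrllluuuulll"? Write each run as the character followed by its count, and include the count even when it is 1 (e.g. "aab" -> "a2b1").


String: "uuuurrrrllluuuulll"
Scanning for consecutive runs:
  'u' x 4
  'r' x 4
  'l' x 3
  'u' x 4
  'l' x 3
RLE = "u4r4l3u4l3"


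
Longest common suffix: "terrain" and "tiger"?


Word 1: "terrain"
Word 2: "tiger"
Comparing from end:
  Pos -1: 'n' != 'r' (stop)
LCS = "" (length 0)


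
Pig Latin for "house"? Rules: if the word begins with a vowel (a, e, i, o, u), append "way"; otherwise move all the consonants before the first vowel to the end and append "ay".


Word: "house"
Starts with consonant(s) → move to end, add 'ay'
Consonant cluster: "h"
Pig Latin = "ousehay"


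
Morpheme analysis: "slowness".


Word: "slowness"
Morphemes: slow + -ness
Each morpheme carries meaning
= 2 morphemes


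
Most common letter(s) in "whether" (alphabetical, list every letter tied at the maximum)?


Word: "whether"
Letter counts:
  'e': 2
  'h': 2
  'r': 1
  't': 1
  'w': 1
Maximum count = 2
Most frequent = 'e', 'h' (2 times each)


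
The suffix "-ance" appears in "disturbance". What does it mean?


Suffix: -ance
Example: disturbance = disturb + -ance
Meaning = state of


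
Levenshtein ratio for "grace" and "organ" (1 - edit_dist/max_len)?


Word 1: "grace" (length 5)
Word 2: "organ" (length 5)
One optimal edit sequence:
  1. substitute 'g' -> 'o'  (+1)
  2. keep 'r'
  3. substitute 'a' -> 'g'  (+1)
  4. substitute 'c' -> 'a'  (+1)
  5. substitute 'e' -> 'n'  (+1)
Edit distance = 4
Max length = max(5, 5) = 5
Similarity = 1 - 4/5
= 0.2000


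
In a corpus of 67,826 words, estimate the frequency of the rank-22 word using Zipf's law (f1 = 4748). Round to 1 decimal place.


Zipf's law: f(r) = f(1) / r
f(1) = 4748
f(22) = 4748 / 22
= 215.8 occurrences


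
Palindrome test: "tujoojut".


Word: "tujoojut"
Reversed: "tujoojut"
Forward == Backward? tujoojut == tujoojut
Palindrome = Yes


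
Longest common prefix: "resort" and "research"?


Word 1: "resort"
Word 2: "research"
Comparing from start:
  Pos 0: 'r' == 'r'
  Pos 1: 'e' == 'e'
  Pos 2: 's' == 's'
  Pos 3: 'o' != 'e' (stop)
LCP = "res" (length 3)


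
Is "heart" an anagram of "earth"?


Word 1: "earth" → sorted: aehrt
Word 2: "heart" → sorted: aehrt
Same letters? aehrt == aehrt
Anagram = Yes


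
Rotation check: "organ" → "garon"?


Word: "organ", Candidate: "garon"
Method: check if candidate is substring of word+word
"organorgan" contains "garon"? No
Is rotation = No


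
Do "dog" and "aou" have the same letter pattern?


Pattern of "dog": [0, 1, 2]
Pattern of "aou": [0, 1, 2]
Patterns match
Same pattern = Yes


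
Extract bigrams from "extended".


Word: "extended" (length 8)
Number of bigrams = 8 - 2 + 1 = 7
  Position 0: "ex"
  Position 1: "xt"
  Position 2: "te"
  Position 3: "en"
  Position 4: "nd"
  Position 5: "de"
  Position 6: "ed"
Bigrams = "ex", "xt", "te", "en", "nd", "de", "ed"


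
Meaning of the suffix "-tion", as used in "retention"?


Suffix: -tion
Example: retention (retain + -tion, with a spelling change)
Meaning = act or process


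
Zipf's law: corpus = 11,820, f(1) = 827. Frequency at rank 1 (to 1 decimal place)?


Zipf's law: f(r) = f(1) / r
f(1) = 827
f(1) = 827 / 1
= 827.0 occurrences


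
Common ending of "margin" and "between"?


Word 1: "margin"
Word 2: "between"
Comparing from end:
  Pos -1: 'n' == 'n'
  Pos -2: 'i' != 'e' (stop)
LCS = "n" (length 1)


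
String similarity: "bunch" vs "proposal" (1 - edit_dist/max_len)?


Word 1: "bunch" (length 5)
Word 2: "proposal" (length 8)
One optimal edit sequence:
  1. insert 'p'  (+1)
  2. insert 'r'  (+1)
  3. insert 'o'  (+1)
  4. substitute 'b' -> 'p'  (+1)
  5. substitute 'u' -> 'o'  (+1)
  6. substitute 'n' -> 's'  (+1)
  7. substitute 'c' -> 'a'  (+1)
  8. substitute 'h' -> 'l'  (+1)
Edit distance = 8
Max length = max(5, 8) = 8
Similarity = 1 - 8/8
= 0.0000


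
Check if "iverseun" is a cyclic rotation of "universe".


Word: "universe", Candidate: "iverseun"
Method: check if candidate is substring of word+word
"universeuniverse" contains "iverseun"? Yes
Is rotation = Yes


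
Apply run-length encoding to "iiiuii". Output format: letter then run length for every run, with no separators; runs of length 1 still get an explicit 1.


String: "iiiuii"
Scanning for consecutive runs:
  'i' x 3
  'u' x 1
  'i' x 2
RLE = "i3u1i2"


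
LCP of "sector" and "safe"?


Word 1: "sector"
Word 2: "safe"
Comparing from start:
  Pos 0: 's' == 's'
  Pos 1: 'e' != 'a' (stop)
LCP = "s" (length 1)


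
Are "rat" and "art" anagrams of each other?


Word 1: "rat" → sorted: art
Word 2: "art" → sorted: art
Same letters? art == art
Anagram = Yes


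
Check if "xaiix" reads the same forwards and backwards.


Word: "xaiix"
Reversed: "xiiax"
Forward == Backward? xaiix != xiiax
Palindrome = No


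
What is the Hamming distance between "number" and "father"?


Comparing character by character (same length = 6):
  Pos 0: 'n' vs 'f' !=
  Pos 1: 'u' vs 'a' !=
  Pos 2: 'm' vs 't' !=
  Pos 3: 'b' vs 'h' !=
  Pos 4: 'e' vs 'e' =
  Pos 5: 'r' vs 'r' =
Hamming distance = 4


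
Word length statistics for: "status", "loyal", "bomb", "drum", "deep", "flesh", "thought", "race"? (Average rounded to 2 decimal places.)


Lengths: "status"=6, "loyal"=5, "bomb"=4, "drum"=4, "deep"=4, "flesh"=5, "thought"=7, "race"=4
Sum = 39, Count = 8
Average = 39/8 = 4.88
= avg=4.88, min=4, max=7


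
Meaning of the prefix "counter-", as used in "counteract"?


Prefix: counter-
As in: counteract -> counter- + act
Meaning = against / opposite


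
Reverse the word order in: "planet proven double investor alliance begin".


Original: "planet proven double investor alliance begin"
Words (1..n): planet | proven | double | investor | alliance | begin
Reversed (n..1): begin | alliance | investor | double | proven | planet
Result = "begin alliance investor double proven planet"


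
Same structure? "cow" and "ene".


Pattern of "cow": [0, 1, 2]
Pattern of "ene": [0, 1, 0]
Patterns do not match
Same pattern = No


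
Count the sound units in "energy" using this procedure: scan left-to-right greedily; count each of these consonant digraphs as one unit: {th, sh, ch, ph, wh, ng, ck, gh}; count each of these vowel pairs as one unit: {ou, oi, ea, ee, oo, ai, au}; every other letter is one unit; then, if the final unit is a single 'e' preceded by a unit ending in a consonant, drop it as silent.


Word: "energy" (6 letters)
Left-to-right scan:
  (1) 'e' (letter)
  (2) 'n' (letter)
  (3) 'e' (letter)
  (4) 'r' (letter)
  (5) 'g' (letter)
  (6) 'y' (letter)
Units from scan: 6
Sound units = 6 units


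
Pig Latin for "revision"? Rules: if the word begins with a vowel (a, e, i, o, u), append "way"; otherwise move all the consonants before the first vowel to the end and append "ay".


Word: "revision"
Starts with consonant(s) → move to end, add 'ay'
Consonant cluster: "r"
Pig Latin = "evisionray"


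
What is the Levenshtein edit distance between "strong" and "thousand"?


Word 1: "strong" (length 6)
Word 2: "thousand" (length 8)
One optimal edit sequence (insert/delete/substitute each cost 1):
  1. delete 's'  (+1)
  2. keep 't'
  3. substitute 'r' -> 'h'  (+1)
  4. keep 'o'
  5. insert 'u'  (+1)
  6. insert 's'  (+1)
  7. insert 'a'  (+1)
  8. keep 'n'
  9. substitute 'g' -> 'd'  (+1)
Total edit operations: 6
Edit distance = 6


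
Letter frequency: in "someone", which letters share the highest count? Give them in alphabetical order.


Word: "someone"
Letter counts:
  'e': 2
  'm': 1
  'n': 1
  'o': 2
  's': 1
Maximum count = 2
Most frequent = 'e', 'o' (2 times each)


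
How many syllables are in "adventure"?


Word: "adventure"
Syllable breakdown: ad / ven / ture
Counting: 3 parts
= 3 syllables


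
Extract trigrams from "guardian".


Word: "guardian" (length 8)
Number of trigrams = 8 - 3 + 1 = 6
  Position 0: "gua"
  Position 1: "uar"
  Position 2: "ard"
  Position 3: "rdi"
  Position 4: "dia"
  Position 5: "ian"
Trigrams = "gua", "uar", "ard", "rdi", "dia", "ian"


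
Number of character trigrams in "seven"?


Word: "seven" (length 5)
Number of 3-grams = length - 3 + 1 = 5 - 3 + 1
= 3


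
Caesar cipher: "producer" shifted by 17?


Word: "producer"
Shift: 17
Each letter → (letter + shift) mod 26:
  'p' (15) + 17 = 6 → 'g'
  'r' (17) + 17 = 8 → 'i'
  'o' (14) + 17 = 5 → 'f'
  'd' (3) + 17 = 20 → 'u'
  'u' (20) + 17 = 11 → 'l'
  'c' (2) + 17 = 19 → 't'
  'e' (4) + 17 = 21 → 'v'
  'r' (17) + 17 = 8 → 'i'
Result = "gifultvi"


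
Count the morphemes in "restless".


Word: "restless"
Morphemes: rest + -less
Each morpheme carries meaning
= 2 morphemes


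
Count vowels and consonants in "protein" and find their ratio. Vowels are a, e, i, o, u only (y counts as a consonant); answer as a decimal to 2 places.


Word: "protein"
Vowels (a,e,i,o,u): 3
Consonants: 4
Ratio = 3/4
= 0.75


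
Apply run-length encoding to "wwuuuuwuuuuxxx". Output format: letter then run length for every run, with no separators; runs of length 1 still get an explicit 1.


String: "wwuuuuwuuuuxxx"
Scanning for consecutive runs:
  'w' x 2
  'u' x 4
  'w' x 1
  'u' x 4
  'x' x 3
RLE = "w2u4w1u4x3"


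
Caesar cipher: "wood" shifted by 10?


Word: "wood"
Shift: 10
Each letter → (letter + shift) mod 26:
  'w' (22) + 10 = 6 → 'g'
  'o' (14) + 10 = 24 → 'y'
  'o' (14) + 10 = 24 → 'y'
  'd' (3) + 10 = 13 → 'n'
Result = "gyyn"


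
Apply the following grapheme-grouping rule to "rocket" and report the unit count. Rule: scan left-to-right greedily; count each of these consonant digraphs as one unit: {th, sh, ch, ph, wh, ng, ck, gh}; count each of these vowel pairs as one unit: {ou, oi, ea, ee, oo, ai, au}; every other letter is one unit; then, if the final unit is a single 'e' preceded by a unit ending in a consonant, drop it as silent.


Word: "rocket" (6 letters)
Left-to-right scan:
  [1] 'r' (letter)
  [2] 'o' (letter)
  [3] 'ck' (digraph)
  [4] 'e' (letter)
  [5] 't' (letter)
Units from scan: 5
Sound units = 5 units


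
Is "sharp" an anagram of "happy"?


Word 1: "happy" → sorted: ahppy
Word 2: "sharp" → sorted: ahprs
Same letters? ahppy != ahprs
Anagram = No


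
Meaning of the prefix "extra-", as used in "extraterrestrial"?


Prefix: extra-
Example: extraterrestrial = extra- + terrestrial
Meaning = beyond


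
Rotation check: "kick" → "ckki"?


Word: "kick", Candidate: "ckki"
Method: check if candidate is substring of word+word
"kickkick" contains "ckki"? Yes
Is rotation = Yes


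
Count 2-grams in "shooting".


Word: "shooting" (length 8)
Number of 2-grams = length - 2 + 1 = 8 - 2 + 1
= 7


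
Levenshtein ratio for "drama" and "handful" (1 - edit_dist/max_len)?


Word 1: "drama" (length 5)
Word 2: "handful" (length 7)
One optimal edit sequence:
  1. insert 'h'  (+1)
  2. insert 'a'  (+1)
  3. substitute 'd' -> 'n'  (+1)
  4. substitute 'r' -> 'd'  (+1)
  5. substitute 'a' -> 'f'  (+1)
  6. substitute 'm' -> 'u'  (+1)
  7. substitute 'a' -> 'l'  (+1)
Edit distance = 7
Max length = max(5, 7) = 7
Similarity = 1 - 7/7
= 0.0000


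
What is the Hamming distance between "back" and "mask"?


Comparing character by character (same length = 4):
  Pos 0: 'b' vs 'm' !=
  Pos 1: 'a' vs 'a' =
  Pos 2: 'c' vs 's' !=
  Pos 3: 'k' vs 'k' =
Hamming distance = 2


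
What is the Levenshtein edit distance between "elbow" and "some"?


Word 1: "elbow" (length 5)
Word 2: "some" (length 4)
One optimal edit sequence (insert/delete/substitute each cost 1):
  1. delete 'e'  (+1)
  2. substitute 'l' -> 's'  (+1)
  3. substitute 'b' -> 'o'  (+1)
  4. substitute 'o' -> 'm'  (+1)
  5. substitute 'w' -> 'e'  (+1)
Total edit operations: 5
Edit distance = 5


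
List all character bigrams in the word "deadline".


Word: "deadline" (length 8)
Number of bigrams = 8 - 2 + 1 = 7
  Position 0: "de"
  Position 1: "ea"
  Position 2: "ad"
  Position 3: "dl"
  Position 4: "li"
  Position 5: "in"
  Position 6: "ne"
Bigrams = "de", "ea", "ad", "dl", "li", "in", "ne"


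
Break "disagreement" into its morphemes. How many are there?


Word: "disagreement"
Morphemes: dis- / agree / -ment
Each morpheme carries meaning
= 3 morphemes


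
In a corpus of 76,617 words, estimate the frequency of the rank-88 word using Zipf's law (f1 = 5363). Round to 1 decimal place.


Zipf's law: f(r) = f(1) / r
f(1) = 5363
f(88) = 5363 / 88
= 60.9 occurrences


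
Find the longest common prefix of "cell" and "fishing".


Word 1: "cell"
Word 2: "fishing"
Comparing from start:
  Pos 0: 'c' != 'f' (stop)
LCP = "" (length 0)


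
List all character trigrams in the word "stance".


Word: "stance" (length 6)
Number of trigrams = 6 - 3 + 1 = 4
  Position 0: "sta"
  Position 1: "tan"
  Position 2: "anc"
  Position 3: "nce"
Trigrams = "sta", "tan", "anc", "nce"


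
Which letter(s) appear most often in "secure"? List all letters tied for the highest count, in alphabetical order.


Word: "secure"
Letter counts:
  'c': 1
  'e': 2
  'r': 1
  's': 1
  'u': 1
Maximum count = 2
Most frequent = 'e' (2 times each)


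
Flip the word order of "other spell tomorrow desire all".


Original: "other spell tomorrow desire all"
Words (1..n): other | spell | tomorrow | desire | all
Reversed (n..1): all | desire | tomorrow | spell | other
Result = "all desire tomorrow spell other"


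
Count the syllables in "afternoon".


Word: "afternoon"
Syllable breakdown: af / ter / noon
Counting: 3 parts
= 3 syllables


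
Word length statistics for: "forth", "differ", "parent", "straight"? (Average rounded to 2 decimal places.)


Lengths: "forth"=5, "differ"=6, "parent"=6, "straight"=8
Sum = 25, Count = 4
Average = 25/4 = 6.25
= avg=6.25, min=5, max=8


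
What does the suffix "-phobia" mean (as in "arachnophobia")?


Suffix: -phobia
Example: arachnophobia = arachno- + -phobia
Meaning = fear of


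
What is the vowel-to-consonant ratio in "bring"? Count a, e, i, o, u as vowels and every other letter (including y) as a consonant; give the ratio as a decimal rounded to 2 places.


Word: "bring"
Vowels (a,e,i,o,u): 1
Consonants: 4
Ratio = 1/4
= 0.25


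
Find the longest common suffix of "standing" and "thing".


Word 1: "standing"
Word 2: "thing"
Comparing from end:
  Pos -1: 'g' == 'g'
  Pos -2: 'n' == 'n'
  Pos -3: 'i' == 'i'
  Pos -4: 'd' != 'h' (stop)
LCS = "ing" (length 3)


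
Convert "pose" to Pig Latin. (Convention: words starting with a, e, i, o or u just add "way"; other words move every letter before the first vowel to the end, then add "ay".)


Word: "pose"
Starts with consonant(s) → move to end, add 'ay'
Consonant cluster: "p"
Pig Latin = "osepay"


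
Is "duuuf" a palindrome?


Word: "duuuf"
Reversed: "fuuud"
Forward == Backward? duuuf != fuuud
Palindrome = No


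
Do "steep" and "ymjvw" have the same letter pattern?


Pattern of "steep": [0, 1, 2, 2, 3]
Pattern of "ymjvw": [0, 1, 2, 3, 4]
Patterns do not match
Same pattern = No


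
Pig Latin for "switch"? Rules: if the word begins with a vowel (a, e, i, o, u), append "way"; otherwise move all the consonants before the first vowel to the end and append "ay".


Word: "switch"
Starts with consonant(s) → move to end, add 'ay'
Consonant cluster: "sw"
Pig Latin = "itchsway"


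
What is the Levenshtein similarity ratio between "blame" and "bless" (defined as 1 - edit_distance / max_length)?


Word 1: "blame" (length 5)
Word 2: "bless" (length 5)
One optimal edit sequence:
  1. keep 'b'
  2. keep 'l'
  3. substitute 'a' -> 'e'  (+1)
  4. substitute 'm' -> 's'  (+1)
  5. substitute 'e' -> 's'  (+1)
Edit distance = 3
Max length = max(5, 5) = 5
Similarity = 1 - 3/5
= 0.4000


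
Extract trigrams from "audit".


Word: "audit" (length 5)
Number of trigrams = 5 - 3 + 1 = 3
  Position 0: "aud"
  Position 1: "udi"
  Position 2: "dit"
Trigrams = "aud", "udi", "dit"


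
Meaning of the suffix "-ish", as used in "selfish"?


Suffix: -ish
Example: selfish (self + -ish)
Meaning = somewhat / having the qualities of


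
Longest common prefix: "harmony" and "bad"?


Word 1: "harmony"
Word 2: "bad"
Comparing from start:
  Pos 0: 'h' != 'b' (stop)
LCP = "" (length 0)


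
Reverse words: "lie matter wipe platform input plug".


Original: "lie matter wipe platform input plug"
Words (1..n): lie | matter | wipe | platform | input | plug
Reversed (n..1): plug | input | platform | wipe | matter | lie
Result = "plug input platform wipe matter lie"


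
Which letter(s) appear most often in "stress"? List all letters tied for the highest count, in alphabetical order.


Word: "stress"
Letter counts:
  'e': 1
  'r': 1
  's': 3
  't': 1
Maximum count = 3
Most frequent = 's' (3 times each)


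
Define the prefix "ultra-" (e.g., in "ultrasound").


Prefix: ultra-
Example: ultrasound = ultra- + sound
Meaning = beyond


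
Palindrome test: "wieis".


Word: "wieis"
Reversed: "sieiw"
Forward == Backward? wieis != sieiw
Palindrome = No


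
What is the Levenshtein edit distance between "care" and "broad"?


Word 1: "care" (length 4)
Word 2: "broad" (length 5)
One optimal edit sequence (insert/delete/substitute each cost 1):
  1. insert 'b'  (+1)
  2. substitute 'c' -> 'r'  (+1)
  3. substitute 'a' -> 'o'  (+1)
  4. substitute 'r' -> 'a'  (+1)
  5. substitute 'e' -> 'd'  (+1)
Total edit operations: 5
Edit distance = 5


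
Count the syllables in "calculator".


Word: "calculator"
Syllable breakdown: cal / cu / la / tor
Counting: 4 parts
= 4 syllables


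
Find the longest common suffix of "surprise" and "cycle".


Word 1: "surprise"
Word 2: "cycle"
Comparing from end:
  Pos -1: 'e' == 'e'
  Pos -2: 's' != 'l' (stop)
LCS = "e" (length 1)


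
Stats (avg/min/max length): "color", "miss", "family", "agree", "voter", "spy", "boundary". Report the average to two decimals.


Lengths: "color"=5, "miss"=4, "family"=6, "agree"=5, "voter"=5, "spy"=3, "boundary"=8
Sum = 36, Count = 7
Average = 36/7 = 5.14
= avg=5.14, min=3, max=8


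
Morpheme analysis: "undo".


Word: "undo"
Morphemes: un- / do
Each morpheme carries meaning
= 2 morphemes


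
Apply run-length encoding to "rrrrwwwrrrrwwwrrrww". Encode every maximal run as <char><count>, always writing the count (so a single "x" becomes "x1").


String: "rrrrwwwrrrrwwwrrrww"
Scanning for consecutive runs:
  'r' x 4
  'w' x 3
  'r' x 4
  'w' x 3
  'r' x 3
  'w' x 2
RLE = "r4w3r4w3r3w2"


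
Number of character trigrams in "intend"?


Word: "intend" (length 6)
Number of 3-grams = length - 3 + 1 = 6 - 3 + 1
= 4


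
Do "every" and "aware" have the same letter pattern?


Pattern of "every": [0, 1, 0, 2, 3]
Pattern of "aware": [0, 1, 0, 2, 3]
Patterns match
Same pattern = Yes


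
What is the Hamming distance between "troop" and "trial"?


Comparing character by character (same length = 5):
  Pos 0: 't' vs 't' =
  Pos 1: 'r' vs 'r' =
  Pos 2: 'o' vs 'i' !=
  Pos 3: 'o' vs 'a' !=
  Pos 4: 'p' vs 'l' !=
Hamming distance = 3


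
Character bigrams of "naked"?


Word: "naked" (length 5)
Number of bigrams = 5 - 2 + 1 = 4
  Position 0: "na"
  Position 1: "ak"
  Position 2: "ke"
  Position 3: "ed"
Bigrams = "na", "ak", "ke", "ed"


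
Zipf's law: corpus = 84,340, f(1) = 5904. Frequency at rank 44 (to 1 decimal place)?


Zipf's law: f(r) = f(1) / r
f(1) = 5904
f(44) = 5904 / 44
= 134.2 occurrences


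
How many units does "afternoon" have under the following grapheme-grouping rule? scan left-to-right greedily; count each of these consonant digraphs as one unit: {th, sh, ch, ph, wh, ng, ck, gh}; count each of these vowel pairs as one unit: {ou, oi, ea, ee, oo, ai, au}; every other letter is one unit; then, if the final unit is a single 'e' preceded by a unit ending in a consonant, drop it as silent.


Word: "afternoon" (9 letters)
Left-to-right scan:
  [1] 'a' (letter)
  [2] 'f' (letter)
  [3] 't' (letter)
  [4] 'e' (letter)
  [5] 'r' (letter)
  [6] 'n' (letter)
  [7] 'oo' (vowel-pair)
  [8] 'n' (letter)
Units from scan: 8
Sound units = 8 units


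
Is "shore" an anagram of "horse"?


Word 1: "horse" → sorted: ehors
Word 2: "shore" → sorted: ehors
Same letters? ehors == ehors
Anagram = Yes


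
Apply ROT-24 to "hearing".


Word: "hearing"
Shift: 24
Each letter → (letter + shift) mod 26:
  'h' (7) + 24 = 5 → 'f'
  'e' (4) + 24 = 2 → 'c'
  'a' (0) + 24 = 24 → 'y'
  'r' (17) + 24 = 15 → 'p'
  'i' (8) + 24 = 6 → 'g'
  'n' (13) + 24 = 11 → 'l'
  'g' (6) + 24 = 4 → 'e'
Result = "fcypgle"


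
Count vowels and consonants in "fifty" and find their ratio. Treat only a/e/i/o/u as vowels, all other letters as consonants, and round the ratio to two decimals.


Word: "fifty"
Vowels (a,e,i,o,u): 1
Consonants: 4
Ratio = 1/4
= 0.25


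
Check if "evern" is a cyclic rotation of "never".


Word: "never", Candidate: "evern"
Method: check if candidate is substring of word+word
"nevernever" contains "evern"? Yes
Is rotation = Yes


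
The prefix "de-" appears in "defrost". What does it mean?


Prefix: de-
Example: defrost = de- + frost
Meaning = remove / reverse


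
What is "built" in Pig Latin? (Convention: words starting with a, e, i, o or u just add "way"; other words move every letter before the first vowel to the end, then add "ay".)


Word: "built"
Starts with consonant(s) → move to end, add 'ay'
Consonant cluster: "b"
Pig Latin = "uiltbay"


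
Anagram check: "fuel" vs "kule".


Word 1: "fuel" → sorted: eflu
Word 2: "kule" → sorted: eklu
Same letters? eflu != eklu
Anagram = No


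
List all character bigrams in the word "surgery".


Word: "surgery" (length 7)
Number of bigrams = 7 - 2 + 1 = 6
  Position 0: "su"
  Position 1: "ur"
  Position 2: "rg"
  Position 3: "ge"
  Position 4: "er"
  Position 5: "ry"
Bigrams = "su", "ur", "rg", "ge", "er", "ry"


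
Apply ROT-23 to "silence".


Word: "silence"
Shift: 23
Each letter → (letter + shift) mod 26:
  's' (18) + 23 = 15 → 'p'
  'i' (8) + 23 = 5 → 'f'
  'l' (11) + 23 = 8 → 'i'
  'e' (4) + 23 = 1 → 'b'
  'n' (13) + 23 = 10 → 'k'
  'c' (2) + 23 = 25 → 'z'
  'e' (4) + 23 = 1 → 'b'
Result = "pfibkzb"


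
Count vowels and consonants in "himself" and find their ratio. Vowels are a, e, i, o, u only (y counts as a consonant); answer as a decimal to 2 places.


Word: "himself"
Vowels (a,e,i,o,u): 2
Consonants: 5
Ratio = 2/5
= 0.40


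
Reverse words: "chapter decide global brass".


Original: "chapter decide global brass"
Words (1..n): chapter | decide | global | brass
Reversed (n..1): brass | global | decide | chapter
Result = "brass global decide chapter"


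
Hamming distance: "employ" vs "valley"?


Comparing character by character (same length = 6):
  Pos 0: 'e' vs 'v' !=
  Pos 1: 'm' vs 'a' !=
  Pos 2: 'p' vs 'l' !=
  Pos 3: 'l' vs 'l' =
  Pos 4: 'o' vs 'e' !=
  Pos 5: 'y' vs 'y' =
Hamming distance = 4


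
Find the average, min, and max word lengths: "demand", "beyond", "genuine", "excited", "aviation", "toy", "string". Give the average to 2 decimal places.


Lengths: "demand"=6, "beyond"=6, "genuine"=7, "excited"=7, "aviation"=8, "toy"=3, "string"=6
Sum = 43, Count = 7
Average = 43/7 = 6.14
= avg=6.14, min=3, max=8


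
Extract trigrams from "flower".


Word: "flower" (length 6)
Number of trigrams = 6 - 3 + 1 = 4
  Position 0: "flo"
  Position 1: "low"
  Position 2: "owe"
  Position 3: "wer"
Trigrams = "flo", "low", "owe", "wer"


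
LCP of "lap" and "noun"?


Word 1: "lap"
Word 2: "noun"
Comparing from start:
  Pos 0: 'l' != 'n' (stop)
LCP = "" (length 0)


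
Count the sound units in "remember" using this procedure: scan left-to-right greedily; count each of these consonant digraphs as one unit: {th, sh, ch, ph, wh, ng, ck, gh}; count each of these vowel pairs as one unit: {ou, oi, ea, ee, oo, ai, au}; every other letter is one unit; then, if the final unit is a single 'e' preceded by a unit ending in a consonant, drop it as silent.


Word: "remember" (8 letters)
Left-to-right scan:
  [1] 'r' (letter)
  [2] 'e' (letter)
  [3] 'm' (letter)
  [4] 'e' (letter)
  [5] 'm' (letter)
  [6] 'b' (letter)
  [7] 'e' (letter)
  [8] 'r' (letter)
Units from scan: 8
Sound units = 8 units


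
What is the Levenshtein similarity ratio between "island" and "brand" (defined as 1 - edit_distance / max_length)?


Word 1: "island" (length 6)
Word 2: "brand" (length 5)
One optimal edit sequence:
  1. delete 'i'  (+1)
  2. substitute 's' -> 'b'  (+1)
  3. substitute 'l' -> 'r'  (+1)
  4. keep 'a'
  5. keep 'n'
  6. keep 'd'
Edit distance = 3
Max length = max(6, 5) = 6
Similarity = 1 - 3/6
= 0.5000


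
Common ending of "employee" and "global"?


Word 1: "employee"
Word 2: "global"
Comparing from end:
  Pos -1: 'e' != 'l' (stop)
LCS = "" (length 0)


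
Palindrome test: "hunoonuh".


Word: "hunoonuh"
Reversed: "hunoonuh"
Forward == Backward? hunoonuh == hunoonuh
Palindrome = Yes


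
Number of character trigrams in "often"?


Word: "often" (length 5)
Number of 3-grams = length - 3 + 1 = 5 - 3 + 1
= 3


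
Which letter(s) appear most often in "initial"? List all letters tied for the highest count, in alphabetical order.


Word: "initial"
Letter counts:
  'a': 1
  'i': 3
  'l': 1
  'n': 1
  't': 1
Maximum count = 3
Most frequent = 'i' (3 times each)


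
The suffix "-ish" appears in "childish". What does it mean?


Suffix: -ish
Example: childish (child + -ish)
Meaning = somewhat / having the qualities of


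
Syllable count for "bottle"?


Word: "bottle"
Syllable breakdown: bot-tle
Counting: 2 parts
= 2 syllables


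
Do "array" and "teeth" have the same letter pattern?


Pattern of "array": [0, 1, 1, 0, 2]
Pattern of "teeth": [0, 1, 1, 0, 2]
Patterns match
Same pattern = Yes


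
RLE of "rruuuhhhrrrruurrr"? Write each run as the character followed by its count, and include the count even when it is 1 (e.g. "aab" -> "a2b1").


String: "rruuuhhhrrrruurrr"
Scanning for consecutive runs:
  'r' x 2
  'u' x 3
  'h' x 3
  'r' x 4
  'u' x 2
  'r' x 3
RLE = "r2u3h3r4u2r3"


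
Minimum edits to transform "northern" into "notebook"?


Word 1: "northern" (length 8)
Word 2: "notebook" (length 8)
One optimal edit sequence (insert/delete/substitute each cost 1):
  1. keep 'n'
  2. keep 'o'
  3. substitute 'r' -> 't'  (+1)
  4. substitute 't' -> 'e'  (+1)
  5. substitute 'h' -> 'b'  (+1)
  6. substitute 'e' -> 'o'  (+1)
  7. substitute 'r' -> 'o'  (+1)
  8. substitute 'n' -> 'k'  (+1)
Total edit operations: 6
Edit distance = 6


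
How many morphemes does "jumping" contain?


Word: "jumping"
Morphemes: jump | -ing
Each morpheme carries meaning
= 2 morphemes


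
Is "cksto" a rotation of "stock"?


Word: "stock", Candidate: "cksto"
Method: check if candidate is substring of word+word
"stockstock" contains "cksto"? Yes
Is rotation = Yes


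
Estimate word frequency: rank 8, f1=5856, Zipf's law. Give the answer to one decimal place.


Zipf's law: f(r) = f(1) / r
f(1) = 5856
f(8) = 5856 / 8
= 732.0 occurrences


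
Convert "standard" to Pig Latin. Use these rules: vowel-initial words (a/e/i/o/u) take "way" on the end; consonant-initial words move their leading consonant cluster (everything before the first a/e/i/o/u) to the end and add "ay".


Word: "standard"
Starts with consonant(s) → move to end, add 'ay'
Consonant cluster: "st"
Pig Latin = "andardstay"


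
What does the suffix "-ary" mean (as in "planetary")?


Suffix: -ary
Example: planetary = planet + -ary
Meaning = relating to


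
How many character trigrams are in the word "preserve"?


Word: "preserve" (length 8)
Number of 3-grams = length - 3 + 1 = 8 - 3 + 1
= 6


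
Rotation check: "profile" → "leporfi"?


Word: "profile", Candidate: "leporfi"
Method: check if candidate is substring of word+word
"profileprofile" contains "leporfi"? No
Is rotation = No


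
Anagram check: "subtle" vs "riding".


Word 1: "subtle" → sorted: belstu
Word 2: "riding" → sorted: dgiinr
Same letters? belstu != dgiinr
Anagram = No


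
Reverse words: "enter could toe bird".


Original: "enter could toe bird"
Words (1..n): enter | could | toe | bird
Reversed (n..1): bird | toe | could | enter
Result = "bird toe could enter"


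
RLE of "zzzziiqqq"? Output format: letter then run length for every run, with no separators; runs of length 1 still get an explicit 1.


String: "zzzziiqqq"
Scanning for consecutive runs:
  'z' x 4
  'i' x 2
  'q' x 3
RLE = "z4i2q3"


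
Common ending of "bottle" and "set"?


Word 1: "bottle"
Word 2: "set"
Comparing from end:
  Pos -1: 'e' != 't' (stop)
LCS = "" (length 0)


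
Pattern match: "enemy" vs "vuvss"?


Pattern of "enemy": [0, 1, 0, 2, 3]
Pattern of "vuvss": [0, 1, 0, 2, 2]
Patterns do not match
Same pattern = No


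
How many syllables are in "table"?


Word: "table"
Syllable breakdown: ta · ble
Counting: 2 parts
= 2 syllables


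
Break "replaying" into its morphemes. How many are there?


Word: "replaying"
Morphemes: re- + play + -ing
Each morpheme carries meaning
= 3 morphemes


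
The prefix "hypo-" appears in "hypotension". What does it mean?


Prefix: hypo-
As in: hypotension -> hypo- + tension
Meaning = under / below normal


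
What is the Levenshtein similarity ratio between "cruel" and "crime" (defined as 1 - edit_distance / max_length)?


Word 1: "cruel" (length 5)
Word 2: "crime" (length 5)
One optimal edit sequence:
  1. keep 'c'
  2. keep 'r'
  3. substitute 'u' -> 'i'  (+1)
  4. substitute 'e' -> 'm'  (+1)
  5. substitute 'l' -> 'e'  (+1)
Edit distance = 3
Max length = max(5, 5) = 5
Similarity = 1 - 3/5
= 0.4000


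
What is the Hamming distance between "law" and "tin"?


Comparing character by character (same length = 3):
  Pos 0: 'l' vs 't' !=
  Pos 1: 'a' vs 'i' !=
  Pos 2: 'w' vs 'n' !=
Hamming distance = 3


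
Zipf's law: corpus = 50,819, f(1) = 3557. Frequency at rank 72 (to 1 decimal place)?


Zipf's law: f(r) = f(1) / r
f(1) = 3557
f(72) = 3557 / 72
= 49.4 occurrences


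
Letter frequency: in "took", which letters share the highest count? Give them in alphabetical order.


Word: "took"
Letter counts:
  'k': 1
  'o': 2
  't': 1
Maximum count = 2
Most frequent = 'o' (2 times each)


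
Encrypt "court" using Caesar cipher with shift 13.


Word: "court"
Shift: 13
Each letter → (letter + shift) mod 26:
  'c' (2) + 13 = 15 → 'p'
  'o' (14) + 13 = 1 → 'b'
  'u' (20) + 13 = 7 → 'h'
  'r' (17) + 13 = 4 → 'e'
  't' (19) + 13 = 6 → 'g'
Result = "pbheg"


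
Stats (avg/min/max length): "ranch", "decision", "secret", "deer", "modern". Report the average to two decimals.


Lengths: "ranch"=5, "decision"=8, "secret"=6, "deer"=4, "modern"=6
Sum = 29, Count = 5
Average = 29/5 = 5.80
= avg=5.80, min=4, max=8


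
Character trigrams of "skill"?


Word: "skill" (length 5)
Number of trigrams = 5 - 3 + 1 = 3
  Position 0: "ski"
  Position 1: "kil"
  Position 2: "ill"
Trigrams = "ski", "kil", "ill"


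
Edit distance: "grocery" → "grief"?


Word 1: "grocery" (length 7)
Word 2: "grief" (length 5)
One optimal edit sequence (insert/delete/substitute each cost 1):
  1. keep 'g'
  2. keep 'r'
  3. delete 'o'  (+1)
  4. substitute 'c' -> 'i'  (+1)
  5. keep 'e'
  6. delete 'r'  (+1)
  7. substitute 'y' -> 'f'  (+1)
Total edit operations: 4
Edit distance = 4
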